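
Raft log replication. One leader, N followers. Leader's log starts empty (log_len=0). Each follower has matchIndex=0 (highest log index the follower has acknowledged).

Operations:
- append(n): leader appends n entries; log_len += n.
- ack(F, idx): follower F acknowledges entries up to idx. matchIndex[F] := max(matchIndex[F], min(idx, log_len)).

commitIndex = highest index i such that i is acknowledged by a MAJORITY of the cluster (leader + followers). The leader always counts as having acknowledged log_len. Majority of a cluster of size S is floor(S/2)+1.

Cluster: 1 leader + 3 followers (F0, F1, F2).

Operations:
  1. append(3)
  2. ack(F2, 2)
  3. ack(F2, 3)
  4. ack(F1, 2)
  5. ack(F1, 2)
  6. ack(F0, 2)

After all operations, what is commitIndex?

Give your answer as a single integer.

Op 1: append 3 -> log_len=3
Op 2: F2 acks idx 2 -> match: F0=0 F1=0 F2=2; commitIndex=0
Op 3: F2 acks idx 3 -> match: F0=0 F1=0 F2=3; commitIndex=0
Op 4: F1 acks idx 2 -> match: F0=0 F1=2 F2=3; commitIndex=2
Op 5: F1 acks idx 2 -> match: F0=0 F1=2 F2=3; commitIndex=2
Op 6: F0 acks idx 2 -> match: F0=2 F1=2 F2=3; commitIndex=2

Answer: 2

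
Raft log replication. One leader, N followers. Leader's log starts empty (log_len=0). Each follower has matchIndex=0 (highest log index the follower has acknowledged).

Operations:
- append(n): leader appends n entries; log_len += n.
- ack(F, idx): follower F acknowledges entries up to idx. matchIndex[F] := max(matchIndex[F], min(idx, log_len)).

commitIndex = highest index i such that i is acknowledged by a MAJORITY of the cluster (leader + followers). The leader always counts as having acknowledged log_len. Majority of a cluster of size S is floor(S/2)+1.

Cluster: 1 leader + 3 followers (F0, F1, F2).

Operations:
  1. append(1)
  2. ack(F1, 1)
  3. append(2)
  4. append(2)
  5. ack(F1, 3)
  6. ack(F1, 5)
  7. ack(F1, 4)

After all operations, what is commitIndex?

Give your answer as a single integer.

Answer: 0

Derivation:
Op 1: append 1 -> log_len=1
Op 2: F1 acks idx 1 -> match: F0=0 F1=1 F2=0; commitIndex=0
Op 3: append 2 -> log_len=3
Op 4: append 2 -> log_len=5
Op 5: F1 acks idx 3 -> match: F0=0 F1=3 F2=0; commitIndex=0
Op 6: F1 acks idx 5 -> match: F0=0 F1=5 F2=0; commitIndex=0
Op 7: F1 acks idx 4 -> match: F0=0 F1=5 F2=0; commitIndex=0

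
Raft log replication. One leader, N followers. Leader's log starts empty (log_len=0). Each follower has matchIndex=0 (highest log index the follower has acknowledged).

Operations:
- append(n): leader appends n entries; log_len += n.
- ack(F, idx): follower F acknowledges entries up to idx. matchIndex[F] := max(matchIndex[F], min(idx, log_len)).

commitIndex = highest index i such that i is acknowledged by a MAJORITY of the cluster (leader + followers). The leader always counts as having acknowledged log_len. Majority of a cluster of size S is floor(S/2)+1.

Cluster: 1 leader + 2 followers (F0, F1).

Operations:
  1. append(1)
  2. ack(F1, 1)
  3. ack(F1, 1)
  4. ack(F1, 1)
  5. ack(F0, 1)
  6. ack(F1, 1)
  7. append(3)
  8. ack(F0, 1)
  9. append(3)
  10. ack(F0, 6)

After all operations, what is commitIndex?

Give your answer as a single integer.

Answer: 6

Derivation:
Op 1: append 1 -> log_len=1
Op 2: F1 acks idx 1 -> match: F0=0 F1=1; commitIndex=1
Op 3: F1 acks idx 1 -> match: F0=0 F1=1; commitIndex=1
Op 4: F1 acks idx 1 -> match: F0=0 F1=1; commitIndex=1
Op 5: F0 acks idx 1 -> match: F0=1 F1=1; commitIndex=1
Op 6: F1 acks idx 1 -> match: F0=1 F1=1; commitIndex=1
Op 7: append 3 -> log_len=4
Op 8: F0 acks idx 1 -> match: F0=1 F1=1; commitIndex=1
Op 9: append 3 -> log_len=7
Op 10: F0 acks idx 6 -> match: F0=6 F1=1; commitIndex=6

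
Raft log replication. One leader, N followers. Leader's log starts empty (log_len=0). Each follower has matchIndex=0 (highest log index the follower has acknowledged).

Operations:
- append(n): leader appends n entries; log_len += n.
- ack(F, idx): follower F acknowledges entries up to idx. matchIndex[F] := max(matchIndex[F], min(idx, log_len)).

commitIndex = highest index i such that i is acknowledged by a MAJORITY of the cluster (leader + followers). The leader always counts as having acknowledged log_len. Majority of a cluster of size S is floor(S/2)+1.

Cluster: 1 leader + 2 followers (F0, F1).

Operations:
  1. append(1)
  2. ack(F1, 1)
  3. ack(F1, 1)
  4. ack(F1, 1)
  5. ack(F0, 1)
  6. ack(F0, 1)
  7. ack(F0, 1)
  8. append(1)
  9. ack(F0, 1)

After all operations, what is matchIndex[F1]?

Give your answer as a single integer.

Answer: 1

Derivation:
Op 1: append 1 -> log_len=1
Op 2: F1 acks idx 1 -> match: F0=0 F1=1; commitIndex=1
Op 3: F1 acks idx 1 -> match: F0=0 F1=1; commitIndex=1
Op 4: F1 acks idx 1 -> match: F0=0 F1=1; commitIndex=1
Op 5: F0 acks idx 1 -> match: F0=1 F1=1; commitIndex=1
Op 6: F0 acks idx 1 -> match: F0=1 F1=1; commitIndex=1
Op 7: F0 acks idx 1 -> match: F0=1 F1=1; commitIndex=1
Op 8: append 1 -> log_len=2
Op 9: F0 acks idx 1 -> match: F0=1 F1=1; commitIndex=1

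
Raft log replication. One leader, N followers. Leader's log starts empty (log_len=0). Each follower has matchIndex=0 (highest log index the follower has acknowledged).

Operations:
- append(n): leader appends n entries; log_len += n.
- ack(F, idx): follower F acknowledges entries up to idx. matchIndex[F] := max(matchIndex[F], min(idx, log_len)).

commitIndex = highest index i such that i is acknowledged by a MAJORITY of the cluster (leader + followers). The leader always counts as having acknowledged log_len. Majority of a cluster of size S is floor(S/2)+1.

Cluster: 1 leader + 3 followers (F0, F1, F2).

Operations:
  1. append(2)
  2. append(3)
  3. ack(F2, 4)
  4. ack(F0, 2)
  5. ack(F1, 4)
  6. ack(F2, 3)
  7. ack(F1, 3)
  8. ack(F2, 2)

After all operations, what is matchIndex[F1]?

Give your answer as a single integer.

Op 1: append 2 -> log_len=2
Op 2: append 3 -> log_len=5
Op 3: F2 acks idx 4 -> match: F0=0 F1=0 F2=4; commitIndex=0
Op 4: F0 acks idx 2 -> match: F0=2 F1=0 F2=4; commitIndex=2
Op 5: F1 acks idx 4 -> match: F0=2 F1=4 F2=4; commitIndex=4
Op 6: F2 acks idx 3 -> match: F0=2 F1=4 F2=4; commitIndex=4
Op 7: F1 acks idx 3 -> match: F0=2 F1=4 F2=4; commitIndex=4
Op 8: F2 acks idx 2 -> match: F0=2 F1=4 F2=4; commitIndex=4

Answer: 4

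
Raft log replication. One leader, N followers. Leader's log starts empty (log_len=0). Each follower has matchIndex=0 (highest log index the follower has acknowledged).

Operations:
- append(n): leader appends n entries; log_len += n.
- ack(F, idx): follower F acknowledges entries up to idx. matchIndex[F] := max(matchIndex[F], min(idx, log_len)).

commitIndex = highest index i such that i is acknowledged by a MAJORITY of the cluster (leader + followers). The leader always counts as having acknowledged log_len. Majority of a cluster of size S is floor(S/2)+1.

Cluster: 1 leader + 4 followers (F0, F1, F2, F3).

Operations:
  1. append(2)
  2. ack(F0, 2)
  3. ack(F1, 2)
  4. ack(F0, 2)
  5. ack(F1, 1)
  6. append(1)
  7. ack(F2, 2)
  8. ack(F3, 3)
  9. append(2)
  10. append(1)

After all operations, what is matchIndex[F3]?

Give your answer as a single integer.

Op 1: append 2 -> log_len=2
Op 2: F0 acks idx 2 -> match: F0=2 F1=0 F2=0 F3=0; commitIndex=0
Op 3: F1 acks idx 2 -> match: F0=2 F1=2 F2=0 F3=0; commitIndex=2
Op 4: F0 acks idx 2 -> match: F0=2 F1=2 F2=0 F3=0; commitIndex=2
Op 5: F1 acks idx 1 -> match: F0=2 F1=2 F2=0 F3=0; commitIndex=2
Op 6: append 1 -> log_len=3
Op 7: F2 acks idx 2 -> match: F0=2 F1=2 F2=2 F3=0; commitIndex=2
Op 8: F3 acks idx 3 -> match: F0=2 F1=2 F2=2 F3=3; commitIndex=2
Op 9: append 2 -> log_len=5
Op 10: append 1 -> log_len=6

Answer: 3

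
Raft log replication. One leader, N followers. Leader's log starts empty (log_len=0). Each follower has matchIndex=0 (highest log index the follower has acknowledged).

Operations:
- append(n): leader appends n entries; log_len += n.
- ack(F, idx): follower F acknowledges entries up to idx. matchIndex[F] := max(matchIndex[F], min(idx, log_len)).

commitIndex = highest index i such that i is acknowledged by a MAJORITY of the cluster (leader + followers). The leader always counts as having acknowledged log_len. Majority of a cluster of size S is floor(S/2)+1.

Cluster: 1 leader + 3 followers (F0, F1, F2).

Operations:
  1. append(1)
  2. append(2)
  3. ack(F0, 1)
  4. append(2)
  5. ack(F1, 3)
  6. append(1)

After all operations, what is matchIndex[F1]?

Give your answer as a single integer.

Op 1: append 1 -> log_len=1
Op 2: append 2 -> log_len=3
Op 3: F0 acks idx 1 -> match: F0=1 F1=0 F2=0; commitIndex=0
Op 4: append 2 -> log_len=5
Op 5: F1 acks idx 3 -> match: F0=1 F1=3 F2=0; commitIndex=1
Op 6: append 1 -> log_len=6

Answer: 3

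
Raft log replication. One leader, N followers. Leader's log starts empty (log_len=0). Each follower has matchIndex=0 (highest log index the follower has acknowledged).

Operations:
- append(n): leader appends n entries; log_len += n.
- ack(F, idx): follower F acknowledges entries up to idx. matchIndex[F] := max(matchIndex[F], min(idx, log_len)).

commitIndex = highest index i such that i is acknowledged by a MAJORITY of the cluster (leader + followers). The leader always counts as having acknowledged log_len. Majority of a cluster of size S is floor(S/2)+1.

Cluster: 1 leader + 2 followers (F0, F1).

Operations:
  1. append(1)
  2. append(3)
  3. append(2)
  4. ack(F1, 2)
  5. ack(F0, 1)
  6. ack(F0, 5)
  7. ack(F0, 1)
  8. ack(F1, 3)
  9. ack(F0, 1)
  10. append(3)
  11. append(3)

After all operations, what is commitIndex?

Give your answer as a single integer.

Op 1: append 1 -> log_len=1
Op 2: append 3 -> log_len=4
Op 3: append 2 -> log_len=6
Op 4: F1 acks idx 2 -> match: F0=0 F1=2; commitIndex=2
Op 5: F0 acks idx 1 -> match: F0=1 F1=2; commitIndex=2
Op 6: F0 acks idx 5 -> match: F0=5 F1=2; commitIndex=5
Op 7: F0 acks idx 1 -> match: F0=5 F1=2; commitIndex=5
Op 8: F1 acks idx 3 -> match: F0=5 F1=3; commitIndex=5
Op 9: F0 acks idx 1 -> match: F0=5 F1=3; commitIndex=5
Op 10: append 3 -> log_len=9
Op 11: append 3 -> log_len=12

Answer: 5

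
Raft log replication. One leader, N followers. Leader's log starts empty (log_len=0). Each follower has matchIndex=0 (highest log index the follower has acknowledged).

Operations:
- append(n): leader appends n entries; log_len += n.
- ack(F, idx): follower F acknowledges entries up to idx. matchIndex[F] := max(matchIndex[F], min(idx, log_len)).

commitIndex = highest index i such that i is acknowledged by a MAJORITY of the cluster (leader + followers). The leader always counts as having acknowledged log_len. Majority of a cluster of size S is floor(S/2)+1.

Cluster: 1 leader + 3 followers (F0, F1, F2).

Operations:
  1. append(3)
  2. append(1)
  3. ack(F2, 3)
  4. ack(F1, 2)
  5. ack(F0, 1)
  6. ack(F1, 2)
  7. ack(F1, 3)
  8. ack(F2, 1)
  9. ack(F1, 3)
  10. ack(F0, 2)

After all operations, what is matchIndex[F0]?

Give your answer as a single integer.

Op 1: append 3 -> log_len=3
Op 2: append 1 -> log_len=4
Op 3: F2 acks idx 3 -> match: F0=0 F1=0 F2=3; commitIndex=0
Op 4: F1 acks idx 2 -> match: F0=0 F1=2 F2=3; commitIndex=2
Op 5: F0 acks idx 1 -> match: F0=1 F1=2 F2=3; commitIndex=2
Op 6: F1 acks idx 2 -> match: F0=1 F1=2 F2=3; commitIndex=2
Op 7: F1 acks idx 3 -> match: F0=1 F1=3 F2=3; commitIndex=3
Op 8: F2 acks idx 1 -> match: F0=1 F1=3 F2=3; commitIndex=3
Op 9: F1 acks idx 3 -> match: F0=1 F1=3 F2=3; commitIndex=3
Op 10: F0 acks idx 2 -> match: F0=2 F1=3 F2=3; commitIndex=3

Answer: 2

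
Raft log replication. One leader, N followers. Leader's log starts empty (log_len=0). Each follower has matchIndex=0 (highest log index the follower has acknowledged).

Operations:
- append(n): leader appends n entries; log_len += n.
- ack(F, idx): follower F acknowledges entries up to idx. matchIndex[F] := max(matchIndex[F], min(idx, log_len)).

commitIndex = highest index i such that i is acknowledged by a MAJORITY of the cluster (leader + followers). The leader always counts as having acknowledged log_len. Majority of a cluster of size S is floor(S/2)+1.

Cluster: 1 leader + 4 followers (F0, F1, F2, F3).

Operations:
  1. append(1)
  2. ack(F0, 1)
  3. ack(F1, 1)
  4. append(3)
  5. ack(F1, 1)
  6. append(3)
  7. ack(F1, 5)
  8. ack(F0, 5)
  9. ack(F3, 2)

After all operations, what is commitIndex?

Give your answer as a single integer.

Answer: 5

Derivation:
Op 1: append 1 -> log_len=1
Op 2: F0 acks idx 1 -> match: F0=1 F1=0 F2=0 F3=0; commitIndex=0
Op 3: F1 acks idx 1 -> match: F0=1 F1=1 F2=0 F3=0; commitIndex=1
Op 4: append 3 -> log_len=4
Op 5: F1 acks idx 1 -> match: F0=1 F1=1 F2=0 F3=0; commitIndex=1
Op 6: append 3 -> log_len=7
Op 7: F1 acks idx 5 -> match: F0=1 F1=5 F2=0 F3=0; commitIndex=1
Op 8: F0 acks idx 5 -> match: F0=5 F1=5 F2=0 F3=0; commitIndex=5
Op 9: F3 acks idx 2 -> match: F0=5 F1=5 F2=0 F3=2; commitIndex=5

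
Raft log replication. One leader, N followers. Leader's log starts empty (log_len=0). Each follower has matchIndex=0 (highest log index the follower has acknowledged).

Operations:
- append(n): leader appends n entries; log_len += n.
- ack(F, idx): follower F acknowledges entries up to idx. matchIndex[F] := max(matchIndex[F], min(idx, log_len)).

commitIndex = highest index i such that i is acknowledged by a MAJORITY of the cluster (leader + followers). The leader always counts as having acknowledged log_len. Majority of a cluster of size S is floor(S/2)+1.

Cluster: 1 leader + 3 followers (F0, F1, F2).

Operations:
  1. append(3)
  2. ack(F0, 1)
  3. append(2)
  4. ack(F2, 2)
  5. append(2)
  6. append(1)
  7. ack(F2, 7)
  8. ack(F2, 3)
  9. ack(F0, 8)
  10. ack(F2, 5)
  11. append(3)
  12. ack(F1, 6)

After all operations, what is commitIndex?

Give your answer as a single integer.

Op 1: append 3 -> log_len=3
Op 2: F0 acks idx 1 -> match: F0=1 F1=0 F2=0; commitIndex=0
Op 3: append 2 -> log_len=5
Op 4: F2 acks idx 2 -> match: F0=1 F1=0 F2=2; commitIndex=1
Op 5: append 2 -> log_len=7
Op 6: append 1 -> log_len=8
Op 7: F2 acks idx 7 -> match: F0=1 F1=0 F2=7; commitIndex=1
Op 8: F2 acks idx 3 -> match: F0=1 F1=0 F2=7; commitIndex=1
Op 9: F0 acks idx 8 -> match: F0=8 F1=0 F2=7; commitIndex=7
Op 10: F2 acks idx 5 -> match: F0=8 F1=0 F2=7; commitIndex=7
Op 11: append 3 -> log_len=11
Op 12: F1 acks idx 6 -> match: F0=8 F1=6 F2=7; commitIndex=7

Answer: 7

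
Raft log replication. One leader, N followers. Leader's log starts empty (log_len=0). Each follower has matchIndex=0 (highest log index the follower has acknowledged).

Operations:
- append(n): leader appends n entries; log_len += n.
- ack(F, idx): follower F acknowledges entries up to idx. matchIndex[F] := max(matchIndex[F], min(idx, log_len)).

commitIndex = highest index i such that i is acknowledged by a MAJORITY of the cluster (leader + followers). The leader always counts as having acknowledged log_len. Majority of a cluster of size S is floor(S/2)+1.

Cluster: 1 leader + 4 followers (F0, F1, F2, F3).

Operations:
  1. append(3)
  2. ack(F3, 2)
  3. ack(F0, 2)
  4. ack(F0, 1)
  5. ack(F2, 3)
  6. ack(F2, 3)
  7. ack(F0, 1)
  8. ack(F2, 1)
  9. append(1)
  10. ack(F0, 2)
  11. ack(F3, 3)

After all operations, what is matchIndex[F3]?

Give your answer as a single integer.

Answer: 3

Derivation:
Op 1: append 3 -> log_len=3
Op 2: F3 acks idx 2 -> match: F0=0 F1=0 F2=0 F3=2; commitIndex=0
Op 3: F0 acks idx 2 -> match: F0=2 F1=0 F2=0 F3=2; commitIndex=2
Op 4: F0 acks idx 1 -> match: F0=2 F1=0 F2=0 F3=2; commitIndex=2
Op 5: F2 acks idx 3 -> match: F0=2 F1=0 F2=3 F3=2; commitIndex=2
Op 6: F2 acks idx 3 -> match: F0=2 F1=0 F2=3 F3=2; commitIndex=2
Op 7: F0 acks idx 1 -> match: F0=2 F1=0 F2=3 F3=2; commitIndex=2
Op 8: F2 acks idx 1 -> match: F0=2 F1=0 F2=3 F3=2; commitIndex=2
Op 9: append 1 -> log_len=4
Op 10: F0 acks idx 2 -> match: F0=2 F1=0 F2=3 F3=2; commitIndex=2
Op 11: F3 acks idx 3 -> match: F0=2 F1=0 F2=3 F3=3; commitIndex=3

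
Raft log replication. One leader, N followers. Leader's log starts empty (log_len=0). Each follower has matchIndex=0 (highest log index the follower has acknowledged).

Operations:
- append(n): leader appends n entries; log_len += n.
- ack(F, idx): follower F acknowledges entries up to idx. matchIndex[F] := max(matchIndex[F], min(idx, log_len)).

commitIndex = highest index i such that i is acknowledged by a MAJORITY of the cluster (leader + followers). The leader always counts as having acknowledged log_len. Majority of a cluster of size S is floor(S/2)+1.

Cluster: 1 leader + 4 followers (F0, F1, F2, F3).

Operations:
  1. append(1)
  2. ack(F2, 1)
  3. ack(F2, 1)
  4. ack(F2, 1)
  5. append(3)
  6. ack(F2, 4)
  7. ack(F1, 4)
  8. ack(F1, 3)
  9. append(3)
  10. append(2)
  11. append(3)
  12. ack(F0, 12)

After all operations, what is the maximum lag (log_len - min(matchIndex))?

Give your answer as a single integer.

Answer: 12

Derivation:
Op 1: append 1 -> log_len=1
Op 2: F2 acks idx 1 -> match: F0=0 F1=0 F2=1 F3=0; commitIndex=0
Op 3: F2 acks idx 1 -> match: F0=0 F1=0 F2=1 F3=0; commitIndex=0
Op 4: F2 acks idx 1 -> match: F0=0 F1=0 F2=1 F3=0; commitIndex=0
Op 5: append 3 -> log_len=4
Op 6: F2 acks idx 4 -> match: F0=0 F1=0 F2=4 F3=0; commitIndex=0
Op 7: F1 acks idx 4 -> match: F0=0 F1=4 F2=4 F3=0; commitIndex=4
Op 8: F1 acks idx 3 -> match: F0=0 F1=4 F2=4 F3=0; commitIndex=4
Op 9: append 3 -> log_len=7
Op 10: append 2 -> log_len=9
Op 11: append 3 -> log_len=12
Op 12: F0 acks idx 12 -> match: F0=12 F1=4 F2=4 F3=0; commitIndex=4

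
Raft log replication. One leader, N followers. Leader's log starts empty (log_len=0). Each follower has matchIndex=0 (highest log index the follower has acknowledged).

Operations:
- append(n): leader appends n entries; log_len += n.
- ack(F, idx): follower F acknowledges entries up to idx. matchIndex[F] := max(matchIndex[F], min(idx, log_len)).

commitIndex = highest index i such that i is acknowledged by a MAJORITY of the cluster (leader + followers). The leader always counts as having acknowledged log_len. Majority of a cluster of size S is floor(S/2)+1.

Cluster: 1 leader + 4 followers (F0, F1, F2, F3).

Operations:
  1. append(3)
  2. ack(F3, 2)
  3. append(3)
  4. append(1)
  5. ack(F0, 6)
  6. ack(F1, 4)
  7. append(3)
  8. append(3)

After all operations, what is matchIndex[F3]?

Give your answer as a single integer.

Op 1: append 3 -> log_len=3
Op 2: F3 acks idx 2 -> match: F0=0 F1=0 F2=0 F3=2; commitIndex=0
Op 3: append 3 -> log_len=6
Op 4: append 1 -> log_len=7
Op 5: F0 acks idx 6 -> match: F0=6 F1=0 F2=0 F3=2; commitIndex=2
Op 6: F1 acks idx 4 -> match: F0=6 F1=4 F2=0 F3=2; commitIndex=4
Op 7: append 3 -> log_len=10
Op 8: append 3 -> log_len=13

Answer: 2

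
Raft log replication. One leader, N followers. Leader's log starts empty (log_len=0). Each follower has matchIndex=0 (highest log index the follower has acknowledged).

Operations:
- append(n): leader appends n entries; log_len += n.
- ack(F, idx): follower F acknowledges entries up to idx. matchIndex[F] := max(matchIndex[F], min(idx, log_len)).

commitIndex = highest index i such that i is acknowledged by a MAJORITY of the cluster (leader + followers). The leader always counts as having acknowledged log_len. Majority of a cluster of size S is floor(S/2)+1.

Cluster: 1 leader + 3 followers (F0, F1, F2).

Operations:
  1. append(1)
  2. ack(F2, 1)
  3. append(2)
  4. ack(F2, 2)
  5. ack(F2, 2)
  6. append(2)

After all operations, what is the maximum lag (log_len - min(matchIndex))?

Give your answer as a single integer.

Op 1: append 1 -> log_len=1
Op 2: F2 acks idx 1 -> match: F0=0 F1=0 F2=1; commitIndex=0
Op 3: append 2 -> log_len=3
Op 4: F2 acks idx 2 -> match: F0=0 F1=0 F2=2; commitIndex=0
Op 5: F2 acks idx 2 -> match: F0=0 F1=0 F2=2; commitIndex=0
Op 6: append 2 -> log_len=5

Answer: 5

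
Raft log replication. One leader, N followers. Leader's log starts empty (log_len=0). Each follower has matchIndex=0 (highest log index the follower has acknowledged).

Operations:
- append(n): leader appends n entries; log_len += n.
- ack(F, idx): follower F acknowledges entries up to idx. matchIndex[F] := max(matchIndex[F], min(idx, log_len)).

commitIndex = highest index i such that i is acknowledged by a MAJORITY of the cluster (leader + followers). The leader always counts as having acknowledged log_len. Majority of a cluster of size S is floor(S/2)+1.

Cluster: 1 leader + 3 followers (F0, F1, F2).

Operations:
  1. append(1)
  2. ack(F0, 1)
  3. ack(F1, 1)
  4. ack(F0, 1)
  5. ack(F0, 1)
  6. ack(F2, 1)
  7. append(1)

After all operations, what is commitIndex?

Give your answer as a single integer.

Answer: 1

Derivation:
Op 1: append 1 -> log_len=1
Op 2: F0 acks idx 1 -> match: F0=1 F1=0 F2=0; commitIndex=0
Op 3: F1 acks idx 1 -> match: F0=1 F1=1 F2=0; commitIndex=1
Op 4: F0 acks idx 1 -> match: F0=1 F1=1 F2=0; commitIndex=1
Op 5: F0 acks idx 1 -> match: F0=1 F1=1 F2=0; commitIndex=1
Op 6: F2 acks idx 1 -> match: F0=1 F1=1 F2=1; commitIndex=1
Op 7: append 1 -> log_len=2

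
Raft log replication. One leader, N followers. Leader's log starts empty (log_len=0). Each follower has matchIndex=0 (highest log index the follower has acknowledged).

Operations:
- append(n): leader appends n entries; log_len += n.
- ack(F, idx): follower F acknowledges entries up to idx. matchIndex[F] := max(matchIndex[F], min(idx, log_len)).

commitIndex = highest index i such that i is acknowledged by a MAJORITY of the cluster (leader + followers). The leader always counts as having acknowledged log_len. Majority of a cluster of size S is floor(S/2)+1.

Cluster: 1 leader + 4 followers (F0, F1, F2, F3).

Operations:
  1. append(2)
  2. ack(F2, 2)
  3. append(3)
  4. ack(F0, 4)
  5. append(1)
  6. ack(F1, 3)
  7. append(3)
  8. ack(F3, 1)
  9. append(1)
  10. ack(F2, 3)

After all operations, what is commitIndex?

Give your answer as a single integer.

Op 1: append 2 -> log_len=2
Op 2: F2 acks idx 2 -> match: F0=0 F1=0 F2=2 F3=0; commitIndex=0
Op 3: append 3 -> log_len=5
Op 4: F0 acks idx 4 -> match: F0=4 F1=0 F2=2 F3=0; commitIndex=2
Op 5: append 1 -> log_len=6
Op 6: F1 acks idx 3 -> match: F0=4 F1=3 F2=2 F3=0; commitIndex=3
Op 7: append 3 -> log_len=9
Op 8: F3 acks idx 1 -> match: F0=4 F1=3 F2=2 F3=1; commitIndex=3
Op 9: append 1 -> log_len=10
Op 10: F2 acks idx 3 -> match: F0=4 F1=3 F2=3 F3=1; commitIndex=3

Answer: 3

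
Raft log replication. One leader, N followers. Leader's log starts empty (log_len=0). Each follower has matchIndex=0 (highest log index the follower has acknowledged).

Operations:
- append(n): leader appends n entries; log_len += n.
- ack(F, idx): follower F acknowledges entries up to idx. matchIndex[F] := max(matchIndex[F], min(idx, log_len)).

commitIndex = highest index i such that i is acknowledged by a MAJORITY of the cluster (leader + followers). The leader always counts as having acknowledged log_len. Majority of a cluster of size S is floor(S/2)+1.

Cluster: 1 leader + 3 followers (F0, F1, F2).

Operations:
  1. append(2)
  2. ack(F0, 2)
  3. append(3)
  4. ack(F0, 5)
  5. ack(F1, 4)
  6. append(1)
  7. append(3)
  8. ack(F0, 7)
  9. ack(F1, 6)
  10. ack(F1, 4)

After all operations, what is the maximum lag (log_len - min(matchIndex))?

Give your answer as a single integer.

Answer: 9

Derivation:
Op 1: append 2 -> log_len=2
Op 2: F0 acks idx 2 -> match: F0=2 F1=0 F2=0; commitIndex=0
Op 3: append 3 -> log_len=5
Op 4: F0 acks idx 5 -> match: F0=5 F1=0 F2=0; commitIndex=0
Op 5: F1 acks idx 4 -> match: F0=5 F1=4 F2=0; commitIndex=4
Op 6: append 1 -> log_len=6
Op 7: append 3 -> log_len=9
Op 8: F0 acks idx 7 -> match: F0=7 F1=4 F2=0; commitIndex=4
Op 9: F1 acks idx 6 -> match: F0=7 F1=6 F2=0; commitIndex=6
Op 10: F1 acks idx 4 -> match: F0=7 F1=6 F2=0; commitIndex=6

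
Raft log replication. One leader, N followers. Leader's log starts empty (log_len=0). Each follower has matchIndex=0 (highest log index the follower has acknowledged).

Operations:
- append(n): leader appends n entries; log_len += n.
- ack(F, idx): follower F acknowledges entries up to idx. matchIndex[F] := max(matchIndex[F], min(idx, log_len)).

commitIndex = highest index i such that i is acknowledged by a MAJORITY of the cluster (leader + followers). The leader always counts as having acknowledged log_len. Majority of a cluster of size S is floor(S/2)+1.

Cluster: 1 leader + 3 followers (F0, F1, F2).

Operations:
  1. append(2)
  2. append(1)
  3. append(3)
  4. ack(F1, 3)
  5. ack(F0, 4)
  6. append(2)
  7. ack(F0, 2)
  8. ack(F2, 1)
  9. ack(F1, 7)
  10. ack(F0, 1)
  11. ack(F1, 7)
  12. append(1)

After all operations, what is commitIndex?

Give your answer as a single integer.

Answer: 4

Derivation:
Op 1: append 2 -> log_len=2
Op 2: append 1 -> log_len=3
Op 3: append 3 -> log_len=6
Op 4: F1 acks idx 3 -> match: F0=0 F1=3 F2=0; commitIndex=0
Op 5: F0 acks idx 4 -> match: F0=4 F1=3 F2=0; commitIndex=3
Op 6: append 2 -> log_len=8
Op 7: F0 acks idx 2 -> match: F0=4 F1=3 F2=0; commitIndex=3
Op 8: F2 acks idx 1 -> match: F0=4 F1=3 F2=1; commitIndex=3
Op 9: F1 acks idx 7 -> match: F0=4 F1=7 F2=1; commitIndex=4
Op 10: F0 acks idx 1 -> match: F0=4 F1=7 F2=1; commitIndex=4
Op 11: F1 acks idx 7 -> match: F0=4 F1=7 F2=1; commitIndex=4
Op 12: append 1 -> log_len=9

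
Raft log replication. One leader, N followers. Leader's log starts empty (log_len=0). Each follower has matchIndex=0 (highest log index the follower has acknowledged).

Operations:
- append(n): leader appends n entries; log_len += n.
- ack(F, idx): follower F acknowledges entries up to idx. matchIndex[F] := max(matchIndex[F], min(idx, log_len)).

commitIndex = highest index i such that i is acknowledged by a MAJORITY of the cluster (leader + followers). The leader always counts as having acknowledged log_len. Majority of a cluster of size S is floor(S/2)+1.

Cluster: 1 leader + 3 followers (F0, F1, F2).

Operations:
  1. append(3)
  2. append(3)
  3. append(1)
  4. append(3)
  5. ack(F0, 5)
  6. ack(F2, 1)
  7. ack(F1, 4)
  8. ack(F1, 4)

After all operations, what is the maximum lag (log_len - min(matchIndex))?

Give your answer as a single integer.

Answer: 9

Derivation:
Op 1: append 3 -> log_len=3
Op 2: append 3 -> log_len=6
Op 3: append 1 -> log_len=7
Op 4: append 3 -> log_len=10
Op 5: F0 acks idx 5 -> match: F0=5 F1=0 F2=0; commitIndex=0
Op 6: F2 acks idx 1 -> match: F0=5 F1=0 F2=1; commitIndex=1
Op 7: F1 acks idx 4 -> match: F0=5 F1=4 F2=1; commitIndex=4
Op 8: F1 acks idx 4 -> match: F0=5 F1=4 F2=1; commitIndex=4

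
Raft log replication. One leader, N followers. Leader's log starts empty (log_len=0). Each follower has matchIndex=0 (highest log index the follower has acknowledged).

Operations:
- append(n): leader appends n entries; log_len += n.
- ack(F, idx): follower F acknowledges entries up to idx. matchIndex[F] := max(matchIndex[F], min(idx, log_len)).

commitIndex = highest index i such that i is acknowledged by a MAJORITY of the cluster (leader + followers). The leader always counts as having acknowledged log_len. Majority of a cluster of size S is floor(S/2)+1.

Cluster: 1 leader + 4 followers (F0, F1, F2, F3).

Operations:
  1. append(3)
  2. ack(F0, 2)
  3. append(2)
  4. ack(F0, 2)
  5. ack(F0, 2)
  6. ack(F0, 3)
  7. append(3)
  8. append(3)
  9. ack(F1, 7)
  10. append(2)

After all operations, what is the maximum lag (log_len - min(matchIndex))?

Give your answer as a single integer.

Op 1: append 3 -> log_len=3
Op 2: F0 acks idx 2 -> match: F0=2 F1=0 F2=0 F3=0; commitIndex=0
Op 3: append 2 -> log_len=5
Op 4: F0 acks idx 2 -> match: F0=2 F1=0 F2=0 F3=0; commitIndex=0
Op 5: F0 acks idx 2 -> match: F0=2 F1=0 F2=0 F3=0; commitIndex=0
Op 6: F0 acks idx 3 -> match: F0=3 F1=0 F2=0 F3=0; commitIndex=0
Op 7: append 3 -> log_len=8
Op 8: append 3 -> log_len=11
Op 9: F1 acks idx 7 -> match: F0=3 F1=7 F2=0 F3=0; commitIndex=3
Op 10: append 2 -> log_len=13

Answer: 13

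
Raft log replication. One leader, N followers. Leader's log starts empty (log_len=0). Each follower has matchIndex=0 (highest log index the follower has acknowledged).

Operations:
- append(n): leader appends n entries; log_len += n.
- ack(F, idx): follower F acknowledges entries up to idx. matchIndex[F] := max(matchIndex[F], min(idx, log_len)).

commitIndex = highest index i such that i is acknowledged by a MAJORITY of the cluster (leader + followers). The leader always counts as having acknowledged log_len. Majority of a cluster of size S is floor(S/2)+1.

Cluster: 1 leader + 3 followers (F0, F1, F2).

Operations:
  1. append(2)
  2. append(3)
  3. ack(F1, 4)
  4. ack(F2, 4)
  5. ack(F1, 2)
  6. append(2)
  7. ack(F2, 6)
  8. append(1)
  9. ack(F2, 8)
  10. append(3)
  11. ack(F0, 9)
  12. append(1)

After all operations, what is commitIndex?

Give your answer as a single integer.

Answer: 8

Derivation:
Op 1: append 2 -> log_len=2
Op 2: append 3 -> log_len=5
Op 3: F1 acks idx 4 -> match: F0=0 F1=4 F2=0; commitIndex=0
Op 4: F2 acks idx 4 -> match: F0=0 F1=4 F2=4; commitIndex=4
Op 5: F1 acks idx 2 -> match: F0=0 F1=4 F2=4; commitIndex=4
Op 6: append 2 -> log_len=7
Op 7: F2 acks idx 6 -> match: F0=0 F1=4 F2=6; commitIndex=4
Op 8: append 1 -> log_len=8
Op 9: F2 acks idx 8 -> match: F0=0 F1=4 F2=8; commitIndex=4
Op 10: append 3 -> log_len=11
Op 11: F0 acks idx 9 -> match: F0=9 F1=4 F2=8; commitIndex=8
Op 12: append 1 -> log_len=12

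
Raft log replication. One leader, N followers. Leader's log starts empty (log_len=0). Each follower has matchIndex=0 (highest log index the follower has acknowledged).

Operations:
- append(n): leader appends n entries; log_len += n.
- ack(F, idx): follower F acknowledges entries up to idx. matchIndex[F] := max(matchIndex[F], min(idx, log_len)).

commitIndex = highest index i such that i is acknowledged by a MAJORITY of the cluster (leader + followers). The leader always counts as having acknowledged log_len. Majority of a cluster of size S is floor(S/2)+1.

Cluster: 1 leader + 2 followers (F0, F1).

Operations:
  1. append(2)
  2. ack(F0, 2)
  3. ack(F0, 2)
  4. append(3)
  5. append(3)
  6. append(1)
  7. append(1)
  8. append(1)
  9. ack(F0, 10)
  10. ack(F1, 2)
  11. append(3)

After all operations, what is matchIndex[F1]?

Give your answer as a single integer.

Answer: 2

Derivation:
Op 1: append 2 -> log_len=2
Op 2: F0 acks idx 2 -> match: F0=2 F1=0; commitIndex=2
Op 3: F0 acks idx 2 -> match: F0=2 F1=0; commitIndex=2
Op 4: append 3 -> log_len=5
Op 5: append 3 -> log_len=8
Op 6: append 1 -> log_len=9
Op 7: append 1 -> log_len=10
Op 8: append 1 -> log_len=11
Op 9: F0 acks idx 10 -> match: F0=10 F1=0; commitIndex=10
Op 10: F1 acks idx 2 -> match: F0=10 F1=2; commitIndex=10
Op 11: append 3 -> log_len=14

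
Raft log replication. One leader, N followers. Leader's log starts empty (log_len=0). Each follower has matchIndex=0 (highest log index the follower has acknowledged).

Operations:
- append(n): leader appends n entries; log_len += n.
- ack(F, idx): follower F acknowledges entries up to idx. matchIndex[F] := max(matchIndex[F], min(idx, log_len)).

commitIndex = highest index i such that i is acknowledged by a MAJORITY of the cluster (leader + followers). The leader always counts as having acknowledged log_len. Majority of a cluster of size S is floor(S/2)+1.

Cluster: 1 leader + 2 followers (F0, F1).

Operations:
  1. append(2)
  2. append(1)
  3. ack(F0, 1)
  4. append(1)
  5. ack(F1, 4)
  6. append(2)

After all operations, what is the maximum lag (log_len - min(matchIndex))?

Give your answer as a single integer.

Answer: 5

Derivation:
Op 1: append 2 -> log_len=2
Op 2: append 1 -> log_len=3
Op 3: F0 acks idx 1 -> match: F0=1 F1=0; commitIndex=1
Op 4: append 1 -> log_len=4
Op 5: F1 acks idx 4 -> match: F0=1 F1=4; commitIndex=4
Op 6: append 2 -> log_len=6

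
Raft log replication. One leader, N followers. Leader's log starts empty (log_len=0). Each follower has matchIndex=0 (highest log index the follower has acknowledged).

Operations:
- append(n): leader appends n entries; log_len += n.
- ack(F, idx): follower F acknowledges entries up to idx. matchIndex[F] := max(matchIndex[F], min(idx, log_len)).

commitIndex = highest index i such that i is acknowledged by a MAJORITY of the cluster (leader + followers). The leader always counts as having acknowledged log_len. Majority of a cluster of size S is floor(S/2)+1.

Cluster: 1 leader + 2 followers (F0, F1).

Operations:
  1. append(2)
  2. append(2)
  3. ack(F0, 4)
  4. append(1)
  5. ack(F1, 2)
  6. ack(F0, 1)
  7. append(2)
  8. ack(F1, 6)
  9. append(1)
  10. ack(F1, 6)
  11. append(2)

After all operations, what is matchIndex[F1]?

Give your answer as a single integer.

Op 1: append 2 -> log_len=2
Op 2: append 2 -> log_len=4
Op 3: F0 acks idx 4 -> match: F0=4 F1=0; commitIndex=4
Op 4: append 1 -> log_len=5
Op 5: F1 acks idx 2 -> match: F0=4 F1=2; commitIndex=4
Op 6: F0 acks idx 1 -> match: F0=4 F1=2; commitIndex=4
Op 7: append 2 -> log_len=7
Op 8: F1 acks idx 6 -> match: F0=4 F1=6; commitIndex=6
Op 9: append 1 -> log_len=8
Op 10: F1 acks idx 6 -> match: F0=4 F1=6; commitIndex=6
Op 11: append 2 -> log_len=10

Answer: 6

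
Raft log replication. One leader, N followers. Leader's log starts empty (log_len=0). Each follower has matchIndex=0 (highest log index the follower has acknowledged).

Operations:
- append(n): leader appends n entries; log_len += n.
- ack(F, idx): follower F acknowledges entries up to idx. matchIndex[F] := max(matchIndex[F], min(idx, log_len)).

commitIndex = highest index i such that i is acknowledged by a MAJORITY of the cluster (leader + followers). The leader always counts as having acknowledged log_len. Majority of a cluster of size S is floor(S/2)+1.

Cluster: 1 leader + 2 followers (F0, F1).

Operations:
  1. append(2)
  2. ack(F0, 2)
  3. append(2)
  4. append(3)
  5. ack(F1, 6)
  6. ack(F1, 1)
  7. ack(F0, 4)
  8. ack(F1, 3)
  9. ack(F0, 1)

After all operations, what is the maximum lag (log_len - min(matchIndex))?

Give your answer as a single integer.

Answer: 3

Derivation:
Op 1: append 2 -> log_len=2
Op 2: F0 acks idx 2 -> match: F0=2 F1=0; commitIndex=2
Op 3: append 2 -> log_len=4
Op 4: append 3 -> log_len=7
Op 5: F1 acks idx 6 -> match: F0=2 F1=6; commitIndex=6
Op 6: F1 acks idx 1 -> match: F0=2 F1=6; commitIndex=6
Op 7: F0 acks idx 4 -> match: F0=4 F1=6; commitIndex=6
Op 8: F1 acks idx 3 -> match: F0=4 F1=6; commitIndex=6
Op 9: F0 acks idx 1 -> match: F0=4 F1=6; commitIndex=6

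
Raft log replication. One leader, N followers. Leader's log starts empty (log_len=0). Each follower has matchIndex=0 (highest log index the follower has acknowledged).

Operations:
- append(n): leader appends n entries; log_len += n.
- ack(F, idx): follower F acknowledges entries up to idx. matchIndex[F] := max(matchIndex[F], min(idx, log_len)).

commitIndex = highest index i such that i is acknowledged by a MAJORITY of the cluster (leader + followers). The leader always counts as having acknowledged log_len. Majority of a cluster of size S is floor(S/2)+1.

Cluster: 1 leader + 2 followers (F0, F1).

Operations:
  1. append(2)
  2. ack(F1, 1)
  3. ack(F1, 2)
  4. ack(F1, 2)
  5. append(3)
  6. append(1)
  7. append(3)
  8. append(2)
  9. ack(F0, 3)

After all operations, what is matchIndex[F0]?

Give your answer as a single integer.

Op 1: append 2 -> log_len=2
Op 2: F1 acks idx 1 -> match: F0=0 F1=1; commitIndex=1
Op 3: F1 acks idx 2 -> match: F0=0 F1=2; commitIndex=2
Op 4: F1 acks idx 2 -> match: F0=0 F1=2; commitIndex=2
Op 5: append 3 -> log_len=5
Op 6: append 1 -> log_len=6
Op 7: append 3 -> log_len=9
Op 8: append 2 -> log_len=11
Op 9: F0 acks idx 3 -> match: F0=3 F1=2; commitIndex=3

Answer: 3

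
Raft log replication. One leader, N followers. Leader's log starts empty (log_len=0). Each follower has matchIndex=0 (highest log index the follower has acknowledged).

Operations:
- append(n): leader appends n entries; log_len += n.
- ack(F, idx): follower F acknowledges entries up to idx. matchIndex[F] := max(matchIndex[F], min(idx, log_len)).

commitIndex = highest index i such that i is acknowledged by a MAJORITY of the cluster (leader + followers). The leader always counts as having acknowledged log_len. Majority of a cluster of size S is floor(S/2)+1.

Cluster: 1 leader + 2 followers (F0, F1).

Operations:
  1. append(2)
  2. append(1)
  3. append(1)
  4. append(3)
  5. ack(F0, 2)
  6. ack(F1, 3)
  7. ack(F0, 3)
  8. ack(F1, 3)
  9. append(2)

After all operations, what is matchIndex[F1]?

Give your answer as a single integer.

Answer: 3

Derivation:
Op 1: append 2 -> log_len=2
Op 2: append 1 -> log_len=3
Op 3: append 1 -> log_len=4
Op 4: append 3 -> log_len=7
Op 5: F0 acks idx 2 -> match: F0=2 F1=0; commitIndex=2
Op 6: F1 acks idx 3 -> match: F0=2 F1=3; commitIndex=3
Op 7: F0 acks idx 3 -> match: F0=3 F1=3; commitIndex=3
Op 8: F1 acks idx 3 -> match: F0=3 F1=3; commitIndex=3
Op 9: append 2 -> log_len=9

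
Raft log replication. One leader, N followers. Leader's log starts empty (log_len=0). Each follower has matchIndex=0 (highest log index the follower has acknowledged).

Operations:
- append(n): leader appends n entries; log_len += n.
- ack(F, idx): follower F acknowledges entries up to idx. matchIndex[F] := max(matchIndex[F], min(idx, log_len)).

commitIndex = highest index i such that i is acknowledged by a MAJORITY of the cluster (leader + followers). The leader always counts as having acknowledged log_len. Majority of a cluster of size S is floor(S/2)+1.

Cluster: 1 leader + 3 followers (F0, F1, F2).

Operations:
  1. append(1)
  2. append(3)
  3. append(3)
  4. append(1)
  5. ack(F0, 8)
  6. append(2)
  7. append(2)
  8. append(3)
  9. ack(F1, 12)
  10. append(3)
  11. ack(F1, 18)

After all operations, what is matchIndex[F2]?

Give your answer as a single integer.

Op 1: append 1 -> log_len=1
Op 2: append 3 -> log_len=4
Op 3: append 3 -> log_len=7
Op 4: append 1 -> log_len=8
Op 5: F0 acks idx 8 -> match: F0=8 F1=0 F2=0; commitIndex=0
Op 6: append 2 -> log_len=10
Op 7: append 2 -> log_len=12
Op 8: append 3 -> log_len=15
Op 9: F1 acks idx 12 -> match: F0=8 F1=12 F2=0; commitIndex=8
Op 10: append 3 -> log_len=18
Op 11: F1 acks idx 18 -> match: F0=8 F1=18 F2=0; commitIndex=8

Answer: 0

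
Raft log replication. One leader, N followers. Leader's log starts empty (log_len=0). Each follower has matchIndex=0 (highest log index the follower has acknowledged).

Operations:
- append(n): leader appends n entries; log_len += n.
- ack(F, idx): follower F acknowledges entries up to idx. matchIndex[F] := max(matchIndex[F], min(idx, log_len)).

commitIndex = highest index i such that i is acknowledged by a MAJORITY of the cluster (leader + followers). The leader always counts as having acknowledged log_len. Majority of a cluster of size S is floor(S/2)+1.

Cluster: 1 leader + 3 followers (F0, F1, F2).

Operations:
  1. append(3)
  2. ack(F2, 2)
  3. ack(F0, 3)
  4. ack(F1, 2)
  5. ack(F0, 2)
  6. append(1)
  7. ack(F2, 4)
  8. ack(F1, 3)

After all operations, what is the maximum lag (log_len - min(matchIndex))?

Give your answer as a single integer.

Answer: 1

Derivation:
Op 1: append 3 -> log_len=3
Op 2: F2 acks idx 2 -> match: F0=0 F1=0 F2=2; commitIndex=0
Op 3: F0 acks idx 3 -> match: F0=3 F1=0 F2=2; commitIndex=2
Op 4: F1 acks idx 2 -> match: F0=3 F1=2 F2=2; commitIndex=2
Op 5: F0 acks idx 2 -> match: F0=3 F1=2 F2=2; commitIndex=2
Op 6: append 1 -> log_len=4
Op 7: F2 acks idx 4 -> match: F0=3 F1=2 F2=4; commitIndex=3
Op 8: F1 acks idx 3 -> match: F0=3 F1=3 F2=4; commitIndex=3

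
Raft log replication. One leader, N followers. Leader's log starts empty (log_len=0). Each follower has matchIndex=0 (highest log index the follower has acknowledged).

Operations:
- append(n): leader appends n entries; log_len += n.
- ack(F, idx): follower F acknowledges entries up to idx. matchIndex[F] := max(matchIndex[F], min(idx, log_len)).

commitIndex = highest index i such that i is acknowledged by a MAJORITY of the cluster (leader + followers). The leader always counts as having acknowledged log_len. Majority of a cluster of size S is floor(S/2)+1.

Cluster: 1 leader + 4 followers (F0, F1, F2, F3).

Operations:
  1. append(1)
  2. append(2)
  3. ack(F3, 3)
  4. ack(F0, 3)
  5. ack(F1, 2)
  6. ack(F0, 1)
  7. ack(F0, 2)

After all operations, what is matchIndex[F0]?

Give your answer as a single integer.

Op 1: append 1 -> log_len=1
Op 2: append 2 -> log_len=3
Op 3: F3 acks idx 3 -> match: F0=0 F1=0 F2=0 F3=3; commitIndex=0
Op 4: F0 acks idx 3 -> match: F0=3 F1=0 F2=0 F3=3; commitIndex=3
Op 5: F1 acks idx 2 -> match: F0=3 F1=2 F2=0 F3=3; commitIndex=3
Op 6: F0 acks idx 1 -> match: F0=3 F1=2 F2=0 F3=3; commitIndex=3
Op 7: F0 acks idx 2 -> match: F0=3 F1=2 F2=0 F3=3; commitIndex=3

Answer: 3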